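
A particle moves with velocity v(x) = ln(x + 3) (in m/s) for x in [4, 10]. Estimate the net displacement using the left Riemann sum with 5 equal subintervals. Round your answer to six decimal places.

13.343649

Δx = (10 − 4)/5 = 1.2.
Left endpoints: 4, 5.2, 6.4, 7.6, 8.8.
v(4) ≈ 1.945910, v(5.2) ≈ 2.104134, v(6.4) ≈ 2.240710, v(7.6) ≈ 2.360854, v(8.8) ≈ 2.468100.
Sum = Δx · [v(4) + v(5.2) + v(6.4) + v(7.6) + v(8.8)].
Sum ≈ 13.343649.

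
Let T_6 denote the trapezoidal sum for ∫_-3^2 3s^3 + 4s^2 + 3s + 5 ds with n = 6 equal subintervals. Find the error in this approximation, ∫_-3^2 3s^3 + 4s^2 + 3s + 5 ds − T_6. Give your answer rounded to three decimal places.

Exact integral: ∫_-3^2 f(s) ds ≈ 15.41667.
T_6 ≈ 15.12731.
Error ≈ 15.41667 − 15.12731 ≈ 0.289.

0.289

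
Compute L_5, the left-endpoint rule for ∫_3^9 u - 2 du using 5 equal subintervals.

Δu = (9 − 3)/5 = 1.2.
Left endpoints: 3, 4.2, 5.4, 6.6, 7.8.
f(3) = 1, f(4.2) = 2.2, f(5.4) = 3.4, f(6.6) = 4.6, f(7.8) = 5.8.
Sum = Δu · [f(3) + f(4.2) + f(5.4) + f(6.6) + f(7.8)].
Sum = 20.4.

20.4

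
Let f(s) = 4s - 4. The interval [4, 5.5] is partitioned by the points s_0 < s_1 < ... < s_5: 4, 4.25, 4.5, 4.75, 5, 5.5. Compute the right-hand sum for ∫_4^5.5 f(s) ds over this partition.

Subinterval widths: 0.25, 0.25, 0.25, 0.25, 0.5.
Right endpoints: 4.25, 4.5, 4.75, 5, 5.5.
f(4.25) = 13, f(4.5) = 14, f(4.75) = 15, f(5) = 16, f(5.5) = 18.
Sum = Σ Δs_i · f(s_i).
Sum = 23.5.

23.5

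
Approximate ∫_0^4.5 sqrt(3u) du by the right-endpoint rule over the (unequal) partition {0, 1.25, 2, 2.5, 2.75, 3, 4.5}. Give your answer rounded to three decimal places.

Subinterval widths: 1.25, 0.75, 0.5, 0.25, 0.25, 1.5.
Right endpoints: 1.25, 2, 2.5, 2.75, 3, 4.5.
f(1.25) ≈ 1.936, f(2) ≈ 2.449, f(2.5) ≈ 2.739, f(2.75) ≈ 2.872, f(3) ≈ 3.000, f(4.5) ≈ 3.674.
Sum = Σ Δu_i · f(u_i).
Sum ≈ 12.606.

12.606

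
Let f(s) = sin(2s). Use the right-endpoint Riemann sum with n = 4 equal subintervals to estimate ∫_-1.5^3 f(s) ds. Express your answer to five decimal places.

Δs = (3 − (-1.5))/4 = 1.125.
Right endpoints: -0.375, 0.75, 1.875, 3.
f(-0.375) ≈ -0.68164, f(0.75) ≈ 0.99749, f(1.875) ≈ -0.57156, f(3) ≈ -0.27942.
Sum = Δs · [f(-0.375) + f(0.75) + f(1.875) + f(3)].
Sum ≈ -0.60201.

-0.60201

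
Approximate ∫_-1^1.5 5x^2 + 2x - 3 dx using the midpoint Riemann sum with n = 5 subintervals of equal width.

0.78125

Δx = (1.5 − (-1))/5 = 0.5.
Midpoints: -0.75, -0.25, 0.25, 0.75, 1.25.
f(-0.75) = -1.6875, f(-0.25) = -3.1875, f(0.25) = -2.1875, f(0.75) = 1.3125, f(1.25) = 7.3125.
Sum = Δx · [f(-0.75) + f(-0.25) + f(0.25) + f(0.75) + f(1.25)].
Sum = 0.78125.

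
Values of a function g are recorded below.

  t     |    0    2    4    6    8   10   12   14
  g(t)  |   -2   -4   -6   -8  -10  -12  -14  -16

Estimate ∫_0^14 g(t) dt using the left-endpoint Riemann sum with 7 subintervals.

-112

Δt = 2.
Sum = 2·[(-2) + (-4) + (-6) + (-8) + (-10) + (-12) + (-14)] = -112.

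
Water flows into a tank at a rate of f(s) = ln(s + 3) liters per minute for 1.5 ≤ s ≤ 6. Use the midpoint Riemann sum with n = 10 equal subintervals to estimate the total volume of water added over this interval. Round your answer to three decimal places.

8.508

Δs = (6 − 1.5)/10 = 0.45.
Midpoints: 1.725, 2.175, 2.625, 3.075, 3.525, 3.975, 4.425, 4.875, 5.325, 5.775.
f(1.725) ≈ 1.553, f(2.175) ≈ 1.644, f(2.625) ≈ 1.727, f(3.075) ≈ 1.804, f(3.525) ≈ 1.876, f(3.975) ≈ 1.942, f(4.425) ≈ 2.005, f(4.875) ≈ 2.064, f(5.325) ≈ 2.119, f(5.775) ≈ 2.172.
Sum = Δs · [f(1.725) + f(2.175) + f(2.625) + ...].
Sum ≈ 8.508.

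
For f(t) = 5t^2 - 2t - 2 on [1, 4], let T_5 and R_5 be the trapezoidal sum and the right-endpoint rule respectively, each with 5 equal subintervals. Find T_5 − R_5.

T_5 = 84.9.
R_5 = 105.6.
T_5 − R_5 = -20.7.

-20.7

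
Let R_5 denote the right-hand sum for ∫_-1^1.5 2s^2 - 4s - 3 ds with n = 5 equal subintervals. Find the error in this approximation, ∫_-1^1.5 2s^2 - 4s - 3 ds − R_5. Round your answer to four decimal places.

1.6667

Exact integral: ∫_-1^1.5 f(s) ds ≈ -7.083333.
R_5 = -8.75.
Error ≈ -7.083333 − (-8.75) ≈ 1.6667.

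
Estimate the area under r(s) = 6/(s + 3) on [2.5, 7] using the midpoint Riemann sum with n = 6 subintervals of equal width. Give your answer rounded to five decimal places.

Δs = (7 − 2.5)/6 = 0.75.
Midpoints: 2.875, 3.625, 4.375, 5.125, 5.875, 6.625.
r(2.875) = 48/47, r(3.625) = 48/53, r(4.375) = 48/59, r(5.125) = 48/65, r(5.875) = 48/71, r(6.625) = 48/77.
Sum = Δs · [r(2.875) + r(3.625) + r(4.375) + ...].
Sum ≈ 3.58379.

3.58379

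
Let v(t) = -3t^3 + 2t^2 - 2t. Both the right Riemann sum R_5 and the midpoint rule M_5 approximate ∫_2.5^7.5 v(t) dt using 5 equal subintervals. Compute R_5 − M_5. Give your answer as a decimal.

-618.125

R_5 = -2723.125.
M_5 = -2105.
R_5 − M_5 = -618.125.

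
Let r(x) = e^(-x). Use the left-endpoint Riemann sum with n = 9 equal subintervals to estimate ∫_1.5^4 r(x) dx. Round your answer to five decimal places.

0.23458

Δx = (4 − 1.5)/9 = 5/18.
Left endpoints: 1.5, 16/9, 37/18, 7/3, 47/18, 26/9, 19/6, 31/9, 67/18.
r(1.5) ≈ 0.22313, r(16/9) ≈ 0.16901, r(37/18) ≈ 0.12802, r(7/3) ≈ 0.09697, r(47/18) ≈ 0.07345, r(26/9) ≈ 0.05564, r(19/6) ≈ 0.04214, r(31/9) ≈ 0.03192, r(67/18) ≈ 0.02418.
Sum = Δx · [r(1.5) + r(16/9) + r(37/18) + ...].
Sum ≈ 0.23458.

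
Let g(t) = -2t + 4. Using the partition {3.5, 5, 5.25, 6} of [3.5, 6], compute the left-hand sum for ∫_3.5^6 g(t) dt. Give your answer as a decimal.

-10.875

Subinterval widths: 1.5, 0.25, 0.75.
Left endpoints: 3.5, 5, 5.25.
g(3.5) = -3, g(5) = -6, g(5.25) = -6.5.
Sum = Σ Δt_i · g(t_i).
Sum = -10.875.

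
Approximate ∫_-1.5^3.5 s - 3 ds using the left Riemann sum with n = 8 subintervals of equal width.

Δs = (3.5 − (-1.5))/8 = 0.625.
Left endpoints: -1.5, -0.875, -0.25, 0.375, 1, 1.625, 2.25, 2.875.
f(-1.5) = -4.5, f(-0.875) = -3.875, f(-0.25) = -3.25, f(0.375) = -2.625, f(1) = -2, f(1.625) = -1.375, f(2.25) = -0.75, f(2.875) = -0.125.
Sum = Δs · [f(-1.5) + f(-0.875) + f(-0.25) + ...].
Sum = -11.5625.

-11.5625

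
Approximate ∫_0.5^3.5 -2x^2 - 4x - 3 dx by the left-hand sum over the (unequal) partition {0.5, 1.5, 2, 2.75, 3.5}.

-48.34375

Subinterval widths: 1, 0.5, 0.75, 0.75.
Left endpoints: 0.5, 1.5, 2, 2.75.
f(0.5) = -5.5, f(1.5) = -13.5, f(2) = -19, f(2.75) = -29.125.
Sum = Σ Δx_i · f(x_i).
Sum = -48.34375.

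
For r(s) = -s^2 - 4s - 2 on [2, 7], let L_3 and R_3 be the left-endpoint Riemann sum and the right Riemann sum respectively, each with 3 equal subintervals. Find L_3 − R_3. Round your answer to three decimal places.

108.333

L_3 ≈ -159.81481.
R_3 ≈ -268.14815.
L_3 − R_3 ≈ 108.333.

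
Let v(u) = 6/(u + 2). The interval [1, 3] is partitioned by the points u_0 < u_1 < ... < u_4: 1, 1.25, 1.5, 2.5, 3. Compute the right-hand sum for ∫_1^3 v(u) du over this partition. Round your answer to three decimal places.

Subinterval widths: 0.25, 0.25, 1, 0.5.
Right endpoints: 1.25, 1.5, 2.5, 3.
v(1.25) = 24/13, v(1.5) = 12/7, v(2.5) = 4/3, v(3) = 1.2.
Sum = Σ Δu_i · v(u_i).
Sum ≈ 2.823.

2.823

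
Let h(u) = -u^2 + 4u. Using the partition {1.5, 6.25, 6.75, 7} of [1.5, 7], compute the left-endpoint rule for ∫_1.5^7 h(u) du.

Subinterval widths: 4.75, 0.5, 0.25.
Left endpoints: 1.5, 6.25, 6.75.
h(1.5) = 3.75, h(6.25) = -14.0625, h(6.75) = -18.5625.
Sum = Σ Δu_i · h(u_i).
Sum = 6.140625.

6.140625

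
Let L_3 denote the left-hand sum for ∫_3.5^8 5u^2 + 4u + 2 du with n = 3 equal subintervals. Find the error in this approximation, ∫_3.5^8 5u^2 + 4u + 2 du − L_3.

199.125

Exact integral: ∫_3.5^8 f(u) du = 894.375.
L_3 = 695.25.
Error = 894.375 − 695.25 = 199.125.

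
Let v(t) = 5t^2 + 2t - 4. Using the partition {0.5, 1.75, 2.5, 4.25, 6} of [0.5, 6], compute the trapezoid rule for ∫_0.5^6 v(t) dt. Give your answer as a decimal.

Subinterval widths: 1.25, 0.75, 1.75, 1.75.
v(0.5) = -1.75, v(1.75) = 14.8125, v(2.5) = 32.25, v(4.25) = 94.8125, v(6) = 188.
On each subinterval the trapezoid contributes (Δt_i/2)·[v(t_{i-1}) + v(t_i)].
Sum = 384.453125.

384.453125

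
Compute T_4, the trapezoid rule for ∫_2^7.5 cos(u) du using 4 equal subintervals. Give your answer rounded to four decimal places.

Δu = (7.5 − 2)/4 = 1.375.
f(2) ≈ -0.4161, f(3.375) ≈ -0.9729, f(4.75) ≈ 0.0376, f(6.125) ≈ 0.9875, f(7.5) ≈ 0.3466.
T_4 = (Δu/2)·[f(u_0) + 2f(u_1) + 2f(u_2) + 2f(u_3) + f(u_4)].
Sum ≈ 0.0240.

0.0240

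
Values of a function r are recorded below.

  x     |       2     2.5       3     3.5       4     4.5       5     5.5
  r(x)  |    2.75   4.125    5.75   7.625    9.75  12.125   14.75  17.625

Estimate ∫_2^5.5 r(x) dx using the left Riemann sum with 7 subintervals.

28.4375

Δx = 0.5.
Sum = 0.5·[2.75 + 4.125 + 5.75 + 7.625 + 9.75 + 12.125 + 14.75] = 28.4375.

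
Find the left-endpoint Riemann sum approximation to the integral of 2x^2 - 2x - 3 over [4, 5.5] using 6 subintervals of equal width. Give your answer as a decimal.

46.34375

Δx = (5.5 − 4)/6 = 0.25.
Left endpoints: 4, 4.25, 4.5, 4.75, 5, 5.25.
f(4) = 21, f(4.25) = 24.625, f(4.5) = 28.5, f(4.75) = 32.625, f(5) = 37, f(5.25) = 41.625.
Sum = Δx · [f(4) + f(4.25) + f(4.5) + ...].
Sum = 46.34375.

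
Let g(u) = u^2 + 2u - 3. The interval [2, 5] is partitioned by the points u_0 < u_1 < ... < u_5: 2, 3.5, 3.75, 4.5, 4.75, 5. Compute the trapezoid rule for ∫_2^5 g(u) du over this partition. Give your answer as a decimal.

Subinterval widths: 1.5, 0.25, 0.75, 0.25, 0.25.
g(2) = 5, g(3.5) = 16.25, g(3.75) = 18.5625, g(4.5) = 26.25, g(4.75) = 29.0625, g(5) = 32.
On each subinterval the trapezoid contributes (Δu_i/2)·[g(u_{i-1}) + g(u_i)].
Sum = 51.640625.

51.640625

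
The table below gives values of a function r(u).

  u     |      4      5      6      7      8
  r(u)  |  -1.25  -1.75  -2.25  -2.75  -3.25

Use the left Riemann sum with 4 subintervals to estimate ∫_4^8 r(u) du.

Δu = 1.
Sum = 1·[(-1.25) + (-1.75) + (-2.25) + (-2.75)] = -8.

-8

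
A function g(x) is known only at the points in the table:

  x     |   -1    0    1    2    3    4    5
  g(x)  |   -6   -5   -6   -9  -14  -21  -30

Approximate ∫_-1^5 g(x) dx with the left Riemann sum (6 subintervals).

-61

Δx = 1.
Sum = 1·[(-6) + (-5) + (-6) + (-9) + (-14) + (-21)] = -61.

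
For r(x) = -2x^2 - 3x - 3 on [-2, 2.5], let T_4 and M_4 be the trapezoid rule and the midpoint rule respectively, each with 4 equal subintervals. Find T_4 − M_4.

T_4 = -34.5234375.
M_4 = -31.67578125.
T_4 − M_4 = -2.84765625.

-2.84765625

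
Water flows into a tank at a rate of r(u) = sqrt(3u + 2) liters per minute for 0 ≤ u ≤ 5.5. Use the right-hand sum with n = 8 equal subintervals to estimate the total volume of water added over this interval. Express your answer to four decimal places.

Δu = (5.5 − 0)/8 = 0.6875.
Right endpoints: 0.6875, 1.375, 2.0625, 2.75, 3.4375, 4.125, 4.8125, 5.5.
r(0.6875) ≈ 2.0156, r(1.375) ≈ 2.4749, r(2.0625) ≈ 2.8614, r(2.75) ≈ 3.2016, r(3.4375) ≈ 3.5089, r(4.125) ≈ 3.7914, r(4.8125) ≈ 4.0543, r(5.5) ≈ 4.3012.
Sum = Δu · [r(0.6875) + r(1.375) + r(2.0625) + ...].
Sum ≈ 18.0188.

18.0188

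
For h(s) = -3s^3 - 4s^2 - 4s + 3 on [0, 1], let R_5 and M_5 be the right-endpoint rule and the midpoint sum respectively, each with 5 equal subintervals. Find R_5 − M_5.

R_5 = -2.24.
M_5 = -1.055.
R_5 − M_5 = -1.185.

-1.185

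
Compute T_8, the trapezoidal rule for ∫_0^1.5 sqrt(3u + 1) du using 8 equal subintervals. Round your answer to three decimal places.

2.642

Δu = (1.5 − 0)/8 = 0.1875.
f(0) ≈ 1.000, f(0.1875) ≈ 1.250, f(0.375) ≈ 1.458, f(0.5625) ≈ 1.639, f(0.75) ≈ 1.803, f(0.9375) ≈ 1.953, f(1.125) ≈ 2.092, f(1.3125) ≈ 2.222, f(1.5) ≈ 2.345.
T_8 = (Δu/2)·[f(u_0) + 2f(u_1) + ... + 2f(u_{7}) + f(u_8)].
Sum ≈ 2.642.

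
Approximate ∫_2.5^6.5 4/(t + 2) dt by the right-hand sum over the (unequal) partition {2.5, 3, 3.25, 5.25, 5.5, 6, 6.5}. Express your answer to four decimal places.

Subinterval widths: 0.5, 0.25, 2, 0.25, 0.5, 0.5.
Right endpoints: 3, 3.25, 5.25, 5.5, 6, 6.5.
f(3) = 0.8, f(3.25) = 16/21, f(5.25) = 16/29, f(5.5) = 8/15, f(6) = 0.5, f(6.5) = 8/17.
Sum = Σ Δt_i · f(t_i).
Sum ≈ 2.3126.

2.3126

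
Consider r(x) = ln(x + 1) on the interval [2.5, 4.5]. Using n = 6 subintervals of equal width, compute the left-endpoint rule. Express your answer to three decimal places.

Δx = (4.5 − 2.5)/6 = 1/3.
Left endpoints: 2.5, 17/6, 19/6, 3.5, 23/6, 25/6.
r(2.5) ≈ 1.253, r(17/6) ≈ 1.344, r(19/6) ≈ 1.427, r(3.5) ≈ 1.504, r(23/6) ≈ 1.576, r(25/6) ≈ 1.642.
Sum = Δx · [r(2.5) + r(17/6) + r(19/6) + ...].
Sum ≈ 2.915.

2.915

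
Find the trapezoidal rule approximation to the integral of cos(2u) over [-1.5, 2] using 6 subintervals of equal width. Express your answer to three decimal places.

-0.272

Δu = (2 − (-1.5))/6 = 7/12.
f(-1.5) ≈ -0.990, f(-11/12) ≈ -0.260, f(-1/3) ≈ 0.786, f(0.25) ≈ 0.878, f(5/6) ≈ -0.096, f(17/12) ≈ -0.953, f(2) ≈ -0.654.
T_6 = (Δu/2)·[f(u_0) + 2f(u_1) + ... + 2f(u_{5}) + f(u_6)].
Sum ≈ -0.272.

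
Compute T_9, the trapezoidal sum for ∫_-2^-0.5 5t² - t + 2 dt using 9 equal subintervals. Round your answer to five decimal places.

Δt = (-0.5 − (-2))/9 = 1/6.
f(-2) = 24, f(-11/6) = 743/36, f(-5/3) = 158/9, f(-1.5) = 14.75, f(-4/3) = 110/9, f(-7/6) = 359/36, f(-1) = 8, f(-5/6) = 227/36, f(-2/3) = 44/9, f(-0.5) = 3.75.
T_9 = (Δt/2)·[f(t_0) + 2f(t_1) + ... + 2f(t_{8}) + f(t_9)].
Sum ≈ 18.03472.

18.03472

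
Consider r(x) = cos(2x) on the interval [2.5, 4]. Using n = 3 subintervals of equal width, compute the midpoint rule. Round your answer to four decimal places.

1.0159

Δx = (4 − 2.5)/3 = 0.5.
Midpoints: 2.75, 3.25, 3.75.
r(2.75) ≈ 0.7087, r(3.25) ≈ 0.9766, r(3.75) ≈ 0.3466.
Sum = Δx · [r(2.75) + r(3.25) + r(3.75)].
Sum ≈ 1.0159.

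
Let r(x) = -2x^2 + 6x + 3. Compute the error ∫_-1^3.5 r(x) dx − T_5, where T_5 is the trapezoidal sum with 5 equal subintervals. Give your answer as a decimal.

Exact integral: ∫_-1^3.5 r(x) dx = 18.
T_5 = 16.785.
Error = 18 − 16.785 = 1.215.

1.215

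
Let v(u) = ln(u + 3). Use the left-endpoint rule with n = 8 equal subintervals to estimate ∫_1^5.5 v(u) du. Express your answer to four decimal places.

Δu = (5.5 − 1)/8 = 0.5625.
Left endpoints: 1, 1.5625, 2.125, 2.6875, 3.25, 3.8125, 4.375, 4.9375.
v(1) ≈ 1.3863, v(1.5625) ≈ 1.5179, v(2.125) ≈ 1.6341, v(2.6875) ≈ 1.7383, v(3.25) ≈ 1.8326, v(3.8125) ≈ 1.9188, v(4.375) ≈ 1.9981, v(4.9375) ≈ 2.0716.
Sum = Δu · [v(1) + v(1.5625) + v(2.125) + ...].
Sum ≈ 7.9299.

7.9299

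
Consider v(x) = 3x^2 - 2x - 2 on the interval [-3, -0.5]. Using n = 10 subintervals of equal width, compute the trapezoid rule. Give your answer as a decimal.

Δx = (-0.5 − (-3))/10 = 0.25.
v(-3) = 31, v(-2.75) = 26.1875, v(-2.5) = 21.75, v(-2.25) = 17.6875, v(-2) = 14, v(-1.75) = 10.6875, v(-1.5) = 7.75, v(-1.25) = 5.1875, v(-1) = 3, v(-0.75) = 1.1875, v(-0.5) = -0.25.
T_10 = (Δx/2)·[v(x_0) + 2v(x_1) + ... + 2v(x_{9}) + v(x_10)].
Sum = 30.703125.

30.703125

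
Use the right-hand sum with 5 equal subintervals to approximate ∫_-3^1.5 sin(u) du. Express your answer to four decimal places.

Δu = (1.5 − (-3))/5 = 0.9.
Right endpoints: -2.1, -1.2, -0.3, 0.6, 1.5.
f(-2.1) ≈ -0.8632, f(-1.2) ≈ -0.9320, f(-0.3) ≈ -0.2955, f(0.6) ≈ 0.5646, f(1.5) ≈ 0.9975.
Sum = Δu · [f(-2.1) + f(-1.2) + f(-0.3) + f(0.6) + f(1.5)].
Sum ≈ -0.4758.

-0.4758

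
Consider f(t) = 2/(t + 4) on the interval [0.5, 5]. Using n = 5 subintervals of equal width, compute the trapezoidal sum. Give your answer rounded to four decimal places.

1.3913

Δt = (5 − 0.5)/5 = 0.9.
f(0.5) = 4/9, f(1.4) = 10/27, f(2.3) = 20/63, f(3.2) = 5/18, f(4.1) = 20/81, f(5) = 2/9.
T_5 = (Δt/2)·[f(t_0) + 2f(t_1) + ... + 2f(t_{4}) + f(t_5)].
Sum ≈ 1.3913.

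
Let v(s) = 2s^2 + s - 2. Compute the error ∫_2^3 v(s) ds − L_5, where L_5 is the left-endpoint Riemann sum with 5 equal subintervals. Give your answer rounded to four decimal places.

1.0867

Exact integral: ∫_2^3 v(s) ds ≈ 13.166667.
L_5 = 12.08.
Error ≈ 13.166667 − 12.08 ≈ 1.0867.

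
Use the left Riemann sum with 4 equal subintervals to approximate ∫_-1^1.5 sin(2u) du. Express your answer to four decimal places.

Δu = (1.5 − (-1))/4 = 0.625.
Left endpoints: -1, -0.375, 0.25, 0.875.
f(-1) ≈ -0.9093, f(-0.375) ≈ -0.6816, f(0.25) ≈ 0.4794, f(0.875) ≈ 0.9840.
Sum = Δu · [f(-1) + f(-0.375) + f(0.25) + f(0.875)].
Sum ≈ -0.0797.

-0.0797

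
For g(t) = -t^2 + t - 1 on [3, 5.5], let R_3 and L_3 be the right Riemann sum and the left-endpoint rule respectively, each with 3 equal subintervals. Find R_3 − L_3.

-15.625

R_3 ≈ -46.4351852.
L_3 ≈ -30.8101852.
R_3 − L_3 = -15.625.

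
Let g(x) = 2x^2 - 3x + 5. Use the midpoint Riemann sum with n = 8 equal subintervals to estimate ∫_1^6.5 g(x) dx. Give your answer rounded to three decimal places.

147.608

Δx = (6.5 − 1)/8 = 0.6875.
Midpoints: 1.34375, 2.03125, 2.71875, 3.40625, 4.09375, 4.78125, 5.46875, 6.15625.
g(1.34375) = 2345/512, g(2.03125) = 3665/512, g(2.71875) = 5953/512, g(3.40625) = 9209/512, g(4.09375) = 13433/512, g(4.78125) = 18625/512, g(5.46875) = 24785/512, g(6.15625) = 31913/512.
Sum = Δx · [g(1.34375) + g(2.03125) + g(2.71875) + ...].
Sum ≈ 147.608.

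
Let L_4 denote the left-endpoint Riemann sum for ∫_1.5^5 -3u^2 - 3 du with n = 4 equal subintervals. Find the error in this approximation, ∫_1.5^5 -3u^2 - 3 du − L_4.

Exact integral: ∫_1.5^5 f(u) du = -132.125.
L_4 = -103.60546875.
Error = -132.125 − (-103.60546875) = -28.51953125.

-28.51953125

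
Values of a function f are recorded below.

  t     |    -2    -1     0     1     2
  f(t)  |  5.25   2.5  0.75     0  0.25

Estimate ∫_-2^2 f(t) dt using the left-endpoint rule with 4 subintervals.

Δt = 1.
Sum = 1·[5.25 + 2.5 + 0.75 + 0] = 8.5.

8.5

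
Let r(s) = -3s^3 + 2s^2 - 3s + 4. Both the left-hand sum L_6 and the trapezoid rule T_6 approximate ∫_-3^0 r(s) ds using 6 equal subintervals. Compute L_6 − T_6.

L_6 = 133.1875.
T_6 = 106.1875.
L_6 − T_6 = 27.

27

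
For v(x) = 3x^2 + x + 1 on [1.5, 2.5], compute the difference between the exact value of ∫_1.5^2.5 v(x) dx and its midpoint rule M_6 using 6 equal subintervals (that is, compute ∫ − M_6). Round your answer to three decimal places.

0.007

Exact integral: ∫_1.5^2.5 v(x) dx = 15.25.
M_6 ≈ 15.24306.
Error ≈ 15.25 − 15.24306 ≈ 0.007.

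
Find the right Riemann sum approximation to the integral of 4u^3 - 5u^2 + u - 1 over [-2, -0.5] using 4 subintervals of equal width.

-23.4375

Δu = (-0.5 − (-2))/4 = 0.375.
Right endpoints: -1.625, -1.25, -0.875, -0.5.
f(-1.625) = -32.9921875, f(-1.25) = -17.875, f(-0.875) = -8.3828125, f(-0.5) = -3.25.
Sum = Δu · [f(-1.625) + f(-1.25) + f(-0.875) + f(-0.5)].
Sum = -23.4375.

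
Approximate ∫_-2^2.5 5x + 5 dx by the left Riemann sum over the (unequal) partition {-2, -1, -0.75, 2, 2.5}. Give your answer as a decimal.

5.9375

Subinterval widths: 1, 0.25, 2.75, 0.5.
Left endpoints: -2, -1, -0.75, 2.
f(-2) = -5, f(-1) = 0, f(-0.75) = 1.25, f(2) = 15.
Sum = Σ Δx_i · f(x_i).
Sum = 5.9375.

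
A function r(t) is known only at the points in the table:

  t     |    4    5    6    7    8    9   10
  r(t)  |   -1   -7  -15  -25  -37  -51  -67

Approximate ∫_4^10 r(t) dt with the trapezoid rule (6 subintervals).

-169

Δt = 1.
T_6 = (1/2)·[(-1) + 2·(-7) + 2·(-15) + 2·(-25) + 2·(-37) + 2·(-51) + (-67)] = -169.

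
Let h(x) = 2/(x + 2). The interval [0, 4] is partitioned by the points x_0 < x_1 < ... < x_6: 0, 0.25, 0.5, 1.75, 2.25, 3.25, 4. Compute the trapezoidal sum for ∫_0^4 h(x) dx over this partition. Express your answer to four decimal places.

Subinterval widths: 0.25, 0.25, 1.25, 0.5, 1, 0.75.
h(0) = 1, h(0.25) = 8/9, h(0.5) = 0.8, h(1.75) = 8/15, h(2.25) = 8/17, h(3.25) = 8/21, h(4) = 1/3.
On each subinterval the trapezoid contributes (Δx_i/2)·[h(x_{i-1}) + h(x_i)].
Sum ≈ 2.2252.

2.2252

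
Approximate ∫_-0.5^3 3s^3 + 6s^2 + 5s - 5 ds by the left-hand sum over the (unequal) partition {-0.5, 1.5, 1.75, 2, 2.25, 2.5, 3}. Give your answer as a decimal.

Subinterval widths: 2, 0.25, 0.25, 0.25, 0.25, 0.5.
Left endpoints: -0.5, 1.5, 1.75, 2, 2.25, 2.5.
f(-0.5) = -6.375, f(1.5) = 26.125, f(1.75) = 38.203125, f(2) = 53, f(2.25) = 70.796875, f(2.5) = 91.875.
Sum = Σ Δs_i · f(s_i).
Sum = 80.21875.

80.21875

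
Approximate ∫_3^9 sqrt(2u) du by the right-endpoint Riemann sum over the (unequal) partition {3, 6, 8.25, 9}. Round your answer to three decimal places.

22.714

Subinterval widths: 3, 2.25, 0.75.
Right endpoints: 6, 8.25, 9.
f(6) ≈ 3.464, f(8.25) ≈ 4.062, f(9) ≈ 4.243.
Sum = Σ Δu_i · f(u_i).
Sum ≈ 22.714.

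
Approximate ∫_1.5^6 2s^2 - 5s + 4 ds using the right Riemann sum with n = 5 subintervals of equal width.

96.84

Δs = (6 − 1.5)/5 = 0.9.
Right endpoints: 2.4, 3.3, 4.2, 5.1, 6.
f(2.4) = 3.52, f(3.3) = 9.28, f(4.2) = 18.28, f(5.1) = 30.52, f(6) = 46.
Sum = Δs · [f(2.4) + f(3.3) + f(4.2) + f(5.1) + f(6)].
Sum = 96.84.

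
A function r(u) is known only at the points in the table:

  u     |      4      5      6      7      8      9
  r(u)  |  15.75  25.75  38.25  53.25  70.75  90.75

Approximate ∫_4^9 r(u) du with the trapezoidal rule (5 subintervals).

241.25

Δu = 1.
T_5 = (1/2)·[15.75 + 2·25.75 + 2·38.25 + 2·53.25 + 2·70.75 + 90.75] = 241.25.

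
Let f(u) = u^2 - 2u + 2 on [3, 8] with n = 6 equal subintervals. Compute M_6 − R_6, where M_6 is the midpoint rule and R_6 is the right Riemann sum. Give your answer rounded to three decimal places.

-19.618

M_6 ≈ 116.37731.
R_6 ≈ 135.99537.
M_6 − R_6 ≈ -19.618.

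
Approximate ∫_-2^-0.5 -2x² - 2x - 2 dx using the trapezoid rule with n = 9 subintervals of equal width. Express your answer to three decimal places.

-4.514

Δx = (-0.5 − (-2))/9 = 1/6.
f(-2) = -6, f(-11/6) = -91/18, f(-5/3) = -38/9, f(-1.5) = -3.5, f(-4/3) = -26/9, f(-7/6) = -43/18, f(-1) = -2, f(-5/6) = -31/18, f(-2/3) = -14/9, f(-0.5) = -1.5.
T_9 = (Δx/2)·[f(x_0) + 2f(x_1) + ... + 2f(x_{8}) + f(x_9)].
Sum ≈ -4.514.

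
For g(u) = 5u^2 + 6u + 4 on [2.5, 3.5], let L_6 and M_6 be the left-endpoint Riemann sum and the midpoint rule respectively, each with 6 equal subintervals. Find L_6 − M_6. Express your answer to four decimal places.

-2.9653

L_6 ≈ 64.439815.
M_6 ≈ 67.405093.
L_6 − M_6 ≈ -2.9653.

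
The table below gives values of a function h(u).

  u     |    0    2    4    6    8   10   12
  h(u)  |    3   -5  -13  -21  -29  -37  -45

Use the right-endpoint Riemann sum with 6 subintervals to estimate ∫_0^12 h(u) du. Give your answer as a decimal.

Δu = 2.
Sum = 2·[(-5) + (-13) + (-21) + (-29) + (-37) + (-45)] = -300.

-300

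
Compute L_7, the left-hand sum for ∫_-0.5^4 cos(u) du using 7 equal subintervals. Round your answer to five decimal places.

Δu = (4 − (-0.5))/7 = 9/14.
Left endpoints: -0.5, 1/7, 11/14, 10/7, 29/14, 19/7, 47/14.
f(-0.5) ≈ 0.87758, f(1/7) ≈ 0.98981, f(11/14) ≈ 0.70688, f(10/7) ≈ 0.14175, f(29/14) ≈ -0.47998, f(19/7) ≈ -0.91009, f(47/14) ≈ -0.97686.
Sum = Δu · [f(-0.5) + f(1/7) + f(11/14) + ...].
Sum ≈ 0.22442.

0.22442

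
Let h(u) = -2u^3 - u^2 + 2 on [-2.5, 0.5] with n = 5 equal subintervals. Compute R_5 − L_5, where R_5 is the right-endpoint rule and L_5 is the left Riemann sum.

R_5 = 13.5.
L_5 = 28.8.
R_5 − L_5 = -15.3.

-15.3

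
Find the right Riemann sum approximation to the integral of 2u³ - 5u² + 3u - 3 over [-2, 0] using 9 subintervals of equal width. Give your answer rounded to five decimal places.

-28.84774

Δu = (0 − (-2))/9 = 2/9.
Right endpoints: -16/9, -14/9, -4/3, -10/9, -8/9, -2/3, -4/9, -2/9, 0.
f(-16/9) = -25787/729, f(-14/9) = -19897/729, f(-4/3) = -557/27, f(-10/9) = -11117/729, f(-8/9) = -8035/729, f(-2/3) = -211/27, f(-4/9) = -4007/729, f(-2/9) = -2869/729, f(0) = -3.
Sum = Δu · [f(-16/9) + f(-14/9) + f(-4/3) + ...].
Sum ≈ -28.84774.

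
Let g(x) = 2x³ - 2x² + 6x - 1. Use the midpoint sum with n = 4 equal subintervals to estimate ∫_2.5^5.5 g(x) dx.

Δx = (5.5 − 2.5)/4 = 0.75.
Midpoints: 2.875, 3.625, 4.375, 5.125.
g(2.875) = 47.24609375, g(3.625) = 89.73828125, g(4.375) = 154.44921875, g(5.125) = 246.44140625.
Sum = Δx · [g(2.875) + g(3.625) + g(4.375) + g(5.125)].
Sum = 403.40625.

403.40625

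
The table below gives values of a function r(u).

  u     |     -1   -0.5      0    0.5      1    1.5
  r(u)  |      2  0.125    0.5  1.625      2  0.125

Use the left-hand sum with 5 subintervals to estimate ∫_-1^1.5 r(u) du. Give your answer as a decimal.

3.125

Δu = 0.5.
Sum = 0.5·[2 + 0.125 + 0.5 + 1.625 + 2] = 3.125.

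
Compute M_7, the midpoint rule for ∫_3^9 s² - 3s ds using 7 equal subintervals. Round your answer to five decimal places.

Δs = (9 − 3)/7 = 6/7.
Midpoints: 24/7, 30/7, 36/7, 6, 48/7, 54/7, 60/7.
f(24/7) = 72/49, f(30/7) = 270/49, f(36/7) = 540/49, f(6) = 18, f(48/7) = 1296/49, f(54/7) = 1782/49, f(60/7) = 2340/49.
Sum = Δs · [f(24/7) + f(30/7) + f(36/7) + ...].
Sum ≈ 125.63265.

125.63265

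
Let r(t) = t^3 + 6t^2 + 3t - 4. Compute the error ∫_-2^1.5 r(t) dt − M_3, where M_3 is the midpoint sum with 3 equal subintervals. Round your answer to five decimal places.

Exact integral: ∫_-2^1.5 r(t) dt = 3.390625.
M_3 ≈ 1.3064236.
Error ≈ 3.390625 − 1.3064236 ≈ 2.08420.

2.08420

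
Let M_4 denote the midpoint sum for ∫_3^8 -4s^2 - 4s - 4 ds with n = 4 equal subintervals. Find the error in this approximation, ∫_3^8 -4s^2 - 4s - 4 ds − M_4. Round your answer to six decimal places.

-2.604167

Exact integral: ∫_3^8 f(s) ds ≈ -776.66666667.
M_4 = -774.0625.
Error ≈ -776.66666667 − (-774.0625) ≈ -2.604167.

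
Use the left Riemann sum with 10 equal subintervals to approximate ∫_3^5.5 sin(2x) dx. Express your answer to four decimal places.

0.5579

Δx = (5.5 − 3)/10 = 0.25.
Left endpoints: 3, 3.25, 3.5, 3.75, 4, 4.25, 4.5, 4.75, 5, 5.25.
f(3) ≈ -0.2794, f(3.25) ≈ 0.2151, f(3.5) ≈ 0.6570, f(3.75) ≈ 0.9380, f(4) ≈ 0.9894, f(4.25) ≈ 0.7985, f(4.5) ≈ 0.4121, f(4.75) ≈ -0.0752, f(5) ≈ -0.5440, f(5.25) ≈ -0.8797.
Sum = Δx · [f(3) + f(3.25) + f(3.5) + ...].
Sum ≈ 0.5579.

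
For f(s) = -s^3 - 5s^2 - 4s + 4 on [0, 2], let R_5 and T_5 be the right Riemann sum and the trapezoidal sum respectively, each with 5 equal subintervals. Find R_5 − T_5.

-7.2

R_5 = -24.96.
T_5 = -17.76.
R_5 − T_5 = -7.2.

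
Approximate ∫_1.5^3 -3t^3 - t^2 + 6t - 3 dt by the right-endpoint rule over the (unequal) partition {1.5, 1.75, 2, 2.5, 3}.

Subinterval widths: 0.25, 0.25, 0.5, 0.5.
Right endpoints: 1.75, 2, 2.5, 3.
f(1.75) = -11.640625, f(2) = -19, f(2.5) = -41.125, f(3) = -75.
Sum = Σ Δt_i · f(t_i).
Sum = -65.72265625.

-65.72265625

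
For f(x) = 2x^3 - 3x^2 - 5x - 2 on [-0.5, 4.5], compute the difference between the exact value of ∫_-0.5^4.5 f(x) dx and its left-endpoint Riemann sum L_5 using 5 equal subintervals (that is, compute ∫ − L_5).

41.25

Exact integral: ∫_-0.5^4.5 f(x) dx = 53.75.
L_5 = 12.5.
Error = 53.75 − 12.5 = 41.25.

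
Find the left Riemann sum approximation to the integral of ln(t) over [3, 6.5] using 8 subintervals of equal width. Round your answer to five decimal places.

Δt = (6.5 − 3)/8 = 0.4375.
Left endpoints: 3, 3.4375, 3.875, 4.3125, 4.75, 5.1875, 5.625, 6.0625.
f(3) ≈ 1.09861, f(3.4375) ≈ 1.23474, f(3.875) ≈ 1.35455, f(4.3125) ≈ 1.46152, f(4.75) ≈ 1.55814, f(5.1875) ≈ 1.64625, f(5.625) ≈ 1.72722, f(6.0625) ≈ 1.80212.
Sum = Δt · [f(3) + f(3.4375) + f(3.875) + ...].
Sum ≈ 5.19888.

5.19888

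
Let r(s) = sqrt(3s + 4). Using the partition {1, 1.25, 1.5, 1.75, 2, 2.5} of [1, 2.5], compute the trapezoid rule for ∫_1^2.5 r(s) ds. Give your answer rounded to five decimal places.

Subinterval widths: 0.25, 0.25, 0.25, 0.25, 0.5.
r(1) ≈ 2.64575, r(1.25) ≈ 2.78388, r(1.5) ≈ 2.91548, r(1.75) ≈ 3.04138, r(2) ≈ 3.16228, r(2.5) ≈ 3.39116.
On each subinterval the trapezoid contributes (Δs_i/2)·[r(s_{i-1}) + r(s_i)].
Sum ≈ 4.54955.

4.54955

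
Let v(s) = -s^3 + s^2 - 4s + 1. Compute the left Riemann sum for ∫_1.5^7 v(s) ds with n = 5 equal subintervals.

-413.6275

Δs = (7 − 1.5)/5 = 1.1.
Left endpoints: 1.5, 2.6, 3.7, 4.8, 5.9.
v(1.5) = -6.125, v(2.6) = -20.216, v(3.7) = -50.763, v(4.8) = -105.752, v(5.9) = -193.169.
Sum = Δs · [v(1.5) + v(2.6) + v(3.7) + v(4.8) + v(5.9)].
Sum = -413.6275.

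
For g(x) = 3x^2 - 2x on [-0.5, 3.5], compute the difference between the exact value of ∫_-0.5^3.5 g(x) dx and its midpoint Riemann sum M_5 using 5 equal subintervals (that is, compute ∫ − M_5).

Exact integral: ∫_-0.5^3.5 g(x) dx = 31.
M_5 = 30.36.
Error = 31 − 30.36 = 0.64.

0.64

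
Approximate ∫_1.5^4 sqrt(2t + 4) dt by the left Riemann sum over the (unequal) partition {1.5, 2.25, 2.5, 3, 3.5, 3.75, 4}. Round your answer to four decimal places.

7.4713

Subinterval widths: 0.75, 0.25, 0.5, 0.5, 0.25, 0.25.
Left endpoints: 1.5, 2.25, 2.5, 3, 3.5, 3.75.
f(1.5) ≈ 2.6458, f(2.25) ≈ 2.9155, f(2.5) ≈ 3.0000, f(3) ≈ 3.1623, f(3.5) ≈ 3.3166, f(3.75) ≈ 3.3912.
Sum = Σ Δt_i · f(t_i).
Sum ≈ 7.4713.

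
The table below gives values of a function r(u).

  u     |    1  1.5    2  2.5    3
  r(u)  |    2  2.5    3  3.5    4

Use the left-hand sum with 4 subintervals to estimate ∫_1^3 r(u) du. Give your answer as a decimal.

5.5

Δu = 0.5.
Sum = 0.5·[2 + 2.5 + 3 + 3.5] = 5.5.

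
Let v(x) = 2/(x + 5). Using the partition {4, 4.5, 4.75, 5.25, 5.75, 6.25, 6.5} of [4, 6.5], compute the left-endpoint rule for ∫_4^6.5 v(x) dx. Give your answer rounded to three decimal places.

Subinterval widths: 0.5, 0.25, 0.5, 0.5, 0.5, 0.25.
Left endpoints: 4, 4.5, 4.75, 5.25, 5.75, 6.25.
v(4) = 2/9, v(4.5) = 4/19, v(4.75) = 8/39, v(5.25) = 8/41, v(5.75) = 8/43, v(6.25) = 8/45.
Sum = Σ Δx_i · v(x_i).
Sum ≈ 0.501.

0.501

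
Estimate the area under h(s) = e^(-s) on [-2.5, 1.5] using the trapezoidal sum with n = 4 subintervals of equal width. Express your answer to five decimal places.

Δs = (1.5 − (-2.5))/4 = 1.
h(-2.5) ≈ 12.18249, h(-1.5) ≈ 4.48169, h(-0.5) ≈ 1.64872, h(0.5) ≈ 0.60653, h(1.5) ≈ 0.22313.
T_4 = (Δs/2)·[h(s_0) + 2h(s_1) + 2h(s_2) + 2h(s_3) + h(s_4)].
Sum ≈ 12.93975.

12.93975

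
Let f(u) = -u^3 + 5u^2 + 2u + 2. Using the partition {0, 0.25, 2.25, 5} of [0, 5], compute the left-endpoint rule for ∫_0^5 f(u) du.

Subinterval widths: 0.25, 2, 2.75.
Left endpoints: 0, 0.25, 2.25.
f(0) = 2, f(0.25) = 2.796875, f(2.25) = 20.421875.
Sum = Σ Δu_i · f(u_i).
Sum = 62.25390625.

62.25390625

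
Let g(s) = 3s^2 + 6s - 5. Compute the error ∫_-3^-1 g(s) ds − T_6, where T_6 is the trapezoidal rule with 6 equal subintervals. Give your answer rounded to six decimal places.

Exact integral: ∫_-3^-1 g(s) ds = -8.
T_6 ≈ -7.88888889.
Error ≈ -8 − (-7.88888889) ≈ -0.111111.

-0.111111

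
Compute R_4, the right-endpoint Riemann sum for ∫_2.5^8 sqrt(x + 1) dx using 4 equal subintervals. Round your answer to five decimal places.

Δx = (8 − 2.5)/4 = 1.375.
Right endpoints: 3.875, 5.25, 6.625, 8.
f(3.875) ≈ 2.20794, f(5.25) ≈ 2.50000, f(6.625) ≈ 2.76134, f(8) ≈ 3.00000.
Sum = Δx · [f(3.875) + f(5.25) + f(6.625) + f(8)].
Sum ≈ 14.39526.

14.39526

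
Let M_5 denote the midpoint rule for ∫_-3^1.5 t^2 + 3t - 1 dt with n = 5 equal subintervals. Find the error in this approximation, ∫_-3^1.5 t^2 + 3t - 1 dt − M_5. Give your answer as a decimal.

Exact integral: ∫_-3^1.5 f(t) dt = -4.5.
M_5 = -4.80375.
Error = -4.5 − (-4.80375) = 0.30375.

0.30375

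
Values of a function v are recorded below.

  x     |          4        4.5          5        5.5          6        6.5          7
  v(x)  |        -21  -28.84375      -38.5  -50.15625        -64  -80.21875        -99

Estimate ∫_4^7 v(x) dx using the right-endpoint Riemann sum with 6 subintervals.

-180.359375

Δx = 0.5.
Sum = 0.5·[(-28.84375) + (-38.5) + (-50.15625) + (-64) + (-80.21875) + (-99)] = -180.359375.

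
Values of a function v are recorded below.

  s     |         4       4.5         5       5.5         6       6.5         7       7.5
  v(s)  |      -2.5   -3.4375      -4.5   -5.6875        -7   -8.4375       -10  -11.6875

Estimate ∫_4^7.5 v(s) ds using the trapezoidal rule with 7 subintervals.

-23.078125

Δs = 0.5.
T_7 = (0.5/2)·[(-2.5) + 2·(-3.4375) + 2·(-4.5) + 2·(-5.6875) + 2·(-7) + 2·(-8.4375) + 2·(-10) + (-11.6875)] = -23.078125.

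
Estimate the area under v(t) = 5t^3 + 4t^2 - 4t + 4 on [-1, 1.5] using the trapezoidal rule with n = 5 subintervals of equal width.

Δt = (1.5 − (-1))/5 = 0.5.
v(-1) = 7, v(-0.5) = 6.375, v(0) = 4, v(0.5) = 3.625, v(1) = 9, v(1.5) = 23.875.
T_5 = (Δt/2)·[v(t_0) + 2v(t_1) + ... + 2v(t_{4}) + v(t_5)].
Sum = 19.21875.

19.21875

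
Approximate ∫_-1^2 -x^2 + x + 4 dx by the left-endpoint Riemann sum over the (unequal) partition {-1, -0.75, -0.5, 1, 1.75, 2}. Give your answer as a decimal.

9.71875

Subinterval widths: 0.25, 0.25, 1.5, 0.75, 0.25.
Left endpoints: -1, -0.75, -0.5, 1, 1.75.
f(-1) = 2, f(-0.75) = 2.6875, f(-0.5) = 3.25, f(1) = 4, f(1.75) = 2.6875.
Sum = Σ Δx_i · f(x_i).
Sum = 9.71875.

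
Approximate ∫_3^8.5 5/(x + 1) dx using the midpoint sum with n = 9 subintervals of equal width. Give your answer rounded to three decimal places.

Δx = (8.5 − 3)/9 = 11/18.
Midpoints: 119/36, 47/12, 163/36, 185/36, 5.75, 229/36, 251/36, 91/12, 295/36.
f(119/36) = 36/31, f(47/12) = 60/59, f(163/36) = 180/199, f(185/36) = 180/221, f(5.75) = 20/27, f(229/36) = 36/53, f(251/36) = 180/287, f(91/12) = 60/103, f(295/36) = 180/331.
Sum = Δx · [f(119/36) + f(47/12) + f(163/36) + ...].
Sum ≈ 4.321.

4.321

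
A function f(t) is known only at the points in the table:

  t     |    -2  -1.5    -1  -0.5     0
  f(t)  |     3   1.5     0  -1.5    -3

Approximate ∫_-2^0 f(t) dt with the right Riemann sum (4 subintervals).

Δt = 0.5.
Sum = 0.5·[1.5 + 0 + (-1.5) + (-3)] = -1.5.

-1.5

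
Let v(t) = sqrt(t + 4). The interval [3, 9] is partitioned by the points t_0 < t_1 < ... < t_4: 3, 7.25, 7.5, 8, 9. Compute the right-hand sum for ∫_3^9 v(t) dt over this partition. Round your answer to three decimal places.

Subinterval widths: 4.25, 0.25, 0.5, 1.
Right endpoints: 7.25, 7.5, 8, 9.
v(7.25) ≈ 3.354, v(7.5) ≈ 3.391, v(8) ≈ 3.464, v(9) ≈ 3.606.
Sum = Σ Δt_i · v(t_i).
Sum ≈ 20.440.

20.440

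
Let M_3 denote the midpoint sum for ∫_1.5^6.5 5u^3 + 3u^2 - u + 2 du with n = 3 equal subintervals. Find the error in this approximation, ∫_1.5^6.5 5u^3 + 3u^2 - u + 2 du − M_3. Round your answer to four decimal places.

72.9167

Exact integral: ∫_1.5^6.5 f(u) du = 2486.25.
M_3 ≈ 2413.333333.
Error ≈ 2486.25 − 2413.333333 ≈ 72.9167.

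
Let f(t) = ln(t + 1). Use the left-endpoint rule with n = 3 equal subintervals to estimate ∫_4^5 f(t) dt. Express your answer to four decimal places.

Δt = (5 − 4)/3 = 1/3.
Left endpoints: 4, 13/3, 14/3.
f(4) ≈ 1.6094, f(13/3) ≈ 1.6740, f(14/3) ≈ 1.7346.
Sum = Δt · [f(4) + f(13/3) + f(14/3)].
Sum ≈ 1.6727.

1.6727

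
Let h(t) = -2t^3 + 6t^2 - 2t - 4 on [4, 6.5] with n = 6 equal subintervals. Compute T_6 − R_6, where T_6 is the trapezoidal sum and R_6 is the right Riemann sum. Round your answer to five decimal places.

T_6 ≈ -381.3758681.
R_6 ≈ -437.3654514.
T_6 − R_6 ≈ 55.98958.

55.98958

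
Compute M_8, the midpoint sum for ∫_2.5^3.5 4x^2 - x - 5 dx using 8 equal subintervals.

Δx = (3.5 − 2.5)/8 = 0.125.
Midpoints: 2.5625, 2.6875, 2.8125, 2.9375, 3.0625, 3.1875, 3.3125, 3.4375.
f(2.5625) = 18.703125, f(2.6875) = 21.203125, f(2.8125) = 23.828125, f(2.9375) = 26.578125, f(3.0625) = 29.453125, f(3.1875) = 32.453125, f(3.3125) = 35.578125, f(3.4375) = 38.828125.
Sum = Δx · [f(2.5625) + f(2.6875) + f(2.8125) + ...].
Sum = 28.328125.

28.328125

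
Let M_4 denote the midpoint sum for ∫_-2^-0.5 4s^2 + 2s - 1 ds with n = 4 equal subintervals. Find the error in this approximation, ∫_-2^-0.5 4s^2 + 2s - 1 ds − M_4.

0.0703125

Exact integral: ∫_-2^-0.5 f(s) ds = 5.25.
M_4 = 5.1796875.
Error = 5.25 − 5.1796875 = 0.0703125.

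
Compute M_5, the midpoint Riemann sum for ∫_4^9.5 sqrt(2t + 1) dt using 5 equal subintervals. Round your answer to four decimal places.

20.8198

Δt = (9.5 − 4)/5 = 1.1.
Midpoints: 4.55, 5.65, 6.75, 7.85, 8.95.
f(4.55) ≈ 3.1780, f(5.65) ≈ 3.5071, f(6.75) ≈ 3.8079, f(7.85) ≈ 4.0866, f(8.95) ≈ 4.3474.
Sum = Δt · [f(4.55) + f(5.65) + f(6.75) + f(7.85) + f(8.95)].
Sum ≈ 20.8198.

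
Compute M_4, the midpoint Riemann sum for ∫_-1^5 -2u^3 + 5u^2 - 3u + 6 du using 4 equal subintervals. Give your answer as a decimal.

-94.125

Δu = (5 − (-1))/4 = 1.5.
Midpoints: -0.25, 1.25, 2.75, 4.25.
f(-0.25) = 7.09375, f(1.25) = 6.15625, f(2.75) = -6.03125, f(4.25) = -69.96875.
Sum = Δu · [f(-0.25) + f(1.25) + f(2.75) + f(4.25)].
Sum = -94.125.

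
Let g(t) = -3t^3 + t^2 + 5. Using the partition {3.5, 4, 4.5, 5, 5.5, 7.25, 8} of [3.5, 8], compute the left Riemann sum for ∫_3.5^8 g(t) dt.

-2063.78515625

Subinterval widths: 0.5, 0.5, 0.5, 0.5, 1.75, 0.75.
Left endpoints: 3.5, 4, 4.5, 5, 5.5, 7.25.
g(3.5) = -111.375, g(4) = -171, g(4.5) = -248.125, g(5) = -345, g(5.5) = -463.875, g(7.25) = -1085.671875.
Sum = Σ Δt_i · g(t_i).
Sum = -2063.78515625.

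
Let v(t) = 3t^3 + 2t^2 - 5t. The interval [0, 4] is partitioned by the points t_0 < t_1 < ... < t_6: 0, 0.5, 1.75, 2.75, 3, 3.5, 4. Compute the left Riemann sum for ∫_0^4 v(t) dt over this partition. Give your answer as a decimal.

Subinterval widths: 0.5, 1.25, 1, 0.25, 0.5, 0.5.
Left endpoints: 0, 0.5, 1.75, 2.75, 3, 3.5.
v(0) = 0, v(0.5) = -1.625, v(1.75) = 13.453125, v(2.75) = 63.765625, v(3) = 84, v(3.5) = 135.625.
Sum = Σ Δt_i · v(t_i).
Sum = 137.17578125.

137.17578125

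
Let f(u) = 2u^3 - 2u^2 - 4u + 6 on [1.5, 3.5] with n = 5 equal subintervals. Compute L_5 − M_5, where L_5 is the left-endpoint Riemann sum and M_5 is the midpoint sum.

L_5 = 28.66.
M_5 = 37.82.
L_5 − M_5 = -9.16.

-9.16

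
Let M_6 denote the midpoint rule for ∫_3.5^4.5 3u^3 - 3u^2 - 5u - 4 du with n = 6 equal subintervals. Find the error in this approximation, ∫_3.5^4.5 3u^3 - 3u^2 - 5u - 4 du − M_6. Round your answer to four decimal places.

Exact integral: ∫_3.5^4.5 f(u) du = 122.75.
M_6 ≈ 122.673611.
Error ≈ 122.75 − 122.673611 ≈ 0.0764.

0.0764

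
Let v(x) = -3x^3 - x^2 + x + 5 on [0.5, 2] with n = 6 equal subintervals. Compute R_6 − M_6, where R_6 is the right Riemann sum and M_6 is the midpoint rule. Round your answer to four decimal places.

R_6 = -8.62890625.
M_6 ≈ -5.107422.
R_6 − M_6 ≈ -3.5215.

-3.5215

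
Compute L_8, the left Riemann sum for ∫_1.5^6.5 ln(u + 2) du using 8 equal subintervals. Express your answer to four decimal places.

8.5231

Δu = (6.5 − 1.5)/8 = 0.625.
Left endpoints: 1.5, 2.125, 2.75, 3.375, 4, 4.625, 5.25, 5.875.
f(1.5) ≈ 1.2528, f(2.125) ≈ 1.4171, f(2.75) ≈ 1.5581, f(3.375) ≈ 1.6818, f(4) ≈ 1.7918, f(4.625) ≈ 1.8909, f(5.25) ≈ 1.9810, f(5.875) ≈ 2.0637.
Sum = Δu · [f(1.5) + f(2.125) + f(2.75) + ...].
Sum ≈ 8.5231.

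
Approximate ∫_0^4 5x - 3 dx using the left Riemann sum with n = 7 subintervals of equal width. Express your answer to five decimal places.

Δx = (4 − 0)/7 = 4/7.
Left endpoints: 0, 4/7, 8/7, 12/7, 16/7, 20/7, 24/7.
f(0) = -3, f(4/7) = -1/7, f(8/7) = 19/7, f(12/7) = 39/7, f(16/7) = 59/7, f(20/7) = 79/7, f(24/7) = 99/7.
Sum = Δx · [f(0) + f(4/7) + f(8/7) + ...].
Sum ≈ 22.28571.

22.28571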